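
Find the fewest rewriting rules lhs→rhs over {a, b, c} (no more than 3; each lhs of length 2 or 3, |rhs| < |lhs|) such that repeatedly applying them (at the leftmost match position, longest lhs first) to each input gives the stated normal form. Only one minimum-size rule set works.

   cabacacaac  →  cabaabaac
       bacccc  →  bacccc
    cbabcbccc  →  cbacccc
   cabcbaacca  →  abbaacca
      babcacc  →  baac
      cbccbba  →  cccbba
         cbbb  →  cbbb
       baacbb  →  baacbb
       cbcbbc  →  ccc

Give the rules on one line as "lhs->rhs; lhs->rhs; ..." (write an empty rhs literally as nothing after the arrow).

bc->c; cac->ab

  | cabacacaac => cabaabaac
  | bacccc
  | cbabcbccc => cbacbccc => cbacccc
  | cabcbaacca => cacbaacca => abbaacca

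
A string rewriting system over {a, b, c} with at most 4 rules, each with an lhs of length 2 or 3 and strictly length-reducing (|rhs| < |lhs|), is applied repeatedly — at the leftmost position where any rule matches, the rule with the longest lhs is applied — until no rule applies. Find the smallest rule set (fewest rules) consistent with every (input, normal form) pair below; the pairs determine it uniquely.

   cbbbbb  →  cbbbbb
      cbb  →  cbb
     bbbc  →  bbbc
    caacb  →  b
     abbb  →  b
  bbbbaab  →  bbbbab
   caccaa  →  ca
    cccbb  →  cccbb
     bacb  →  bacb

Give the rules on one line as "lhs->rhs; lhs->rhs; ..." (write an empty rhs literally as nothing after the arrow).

aa->a; abb->; cac->

  | cbbbbb
  | cbb
  | bbbc
  | caacb => cacb => b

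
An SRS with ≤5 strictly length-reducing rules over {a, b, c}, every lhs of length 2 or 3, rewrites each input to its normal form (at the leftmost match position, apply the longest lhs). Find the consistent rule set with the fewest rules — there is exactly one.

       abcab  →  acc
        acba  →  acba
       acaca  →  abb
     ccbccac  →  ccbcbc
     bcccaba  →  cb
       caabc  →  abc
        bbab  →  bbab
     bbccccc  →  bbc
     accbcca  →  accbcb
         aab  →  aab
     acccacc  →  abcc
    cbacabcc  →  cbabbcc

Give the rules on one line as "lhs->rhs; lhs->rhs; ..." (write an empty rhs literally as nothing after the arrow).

  | abcab => abbb => acc
  | acba
  | acaca => abca => abb
  | ccbccac => ccbcbc

bbb->cc; ca->b; caa->a; ccc->c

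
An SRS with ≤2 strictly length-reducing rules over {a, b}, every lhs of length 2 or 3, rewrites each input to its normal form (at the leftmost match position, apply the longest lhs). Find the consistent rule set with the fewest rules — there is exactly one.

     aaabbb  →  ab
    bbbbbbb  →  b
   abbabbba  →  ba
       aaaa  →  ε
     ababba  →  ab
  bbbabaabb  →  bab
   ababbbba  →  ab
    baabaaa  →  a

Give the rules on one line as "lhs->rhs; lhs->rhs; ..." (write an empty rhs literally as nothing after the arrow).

  | aaabbb => abbb => ab
  | bbbbbbb => bbbbb => bbb => b
  | abbabbba => aabbba => bbba => ba
  | aaaa => aa => ε

aa->; bb->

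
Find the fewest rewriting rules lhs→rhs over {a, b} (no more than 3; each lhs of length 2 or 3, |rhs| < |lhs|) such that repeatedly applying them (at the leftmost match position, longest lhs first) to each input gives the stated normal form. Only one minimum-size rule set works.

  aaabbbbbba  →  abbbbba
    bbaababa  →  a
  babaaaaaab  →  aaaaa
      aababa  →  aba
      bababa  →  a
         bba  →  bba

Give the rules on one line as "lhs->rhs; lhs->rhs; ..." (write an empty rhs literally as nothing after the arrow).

aab->; baa->a; bab->a

  | aaabbbbbba => abbbbba
  | bbaababa => bababa => aaba => a
  | babaaaaaab => aaaaaaab => aaaaa
  | aababa => aba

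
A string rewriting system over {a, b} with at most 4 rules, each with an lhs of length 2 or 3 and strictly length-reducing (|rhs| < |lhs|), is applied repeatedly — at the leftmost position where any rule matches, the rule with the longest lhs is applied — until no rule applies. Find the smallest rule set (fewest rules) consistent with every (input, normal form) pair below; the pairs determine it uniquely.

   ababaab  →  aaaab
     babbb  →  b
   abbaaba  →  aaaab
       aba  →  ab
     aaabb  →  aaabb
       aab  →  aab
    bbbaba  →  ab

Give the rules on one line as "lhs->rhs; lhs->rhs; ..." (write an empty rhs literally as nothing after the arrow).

  | ababaab => abbaab => aaaab
  | babbb => bbbb => b
  | abbaaba => aaaaba => aaaab
  | aba => ab

ba->b; bba->aa; bbb->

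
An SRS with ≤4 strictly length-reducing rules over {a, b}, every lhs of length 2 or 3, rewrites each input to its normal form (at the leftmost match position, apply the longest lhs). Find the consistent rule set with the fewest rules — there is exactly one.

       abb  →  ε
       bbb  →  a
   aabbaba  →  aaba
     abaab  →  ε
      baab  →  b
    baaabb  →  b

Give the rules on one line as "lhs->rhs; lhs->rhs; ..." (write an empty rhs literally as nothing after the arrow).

  | abb => ε
  | bbb => a
  | aabbaba => aaba
  | abaab => abb => ε

abb->; baa->b; bb->b; bbb->a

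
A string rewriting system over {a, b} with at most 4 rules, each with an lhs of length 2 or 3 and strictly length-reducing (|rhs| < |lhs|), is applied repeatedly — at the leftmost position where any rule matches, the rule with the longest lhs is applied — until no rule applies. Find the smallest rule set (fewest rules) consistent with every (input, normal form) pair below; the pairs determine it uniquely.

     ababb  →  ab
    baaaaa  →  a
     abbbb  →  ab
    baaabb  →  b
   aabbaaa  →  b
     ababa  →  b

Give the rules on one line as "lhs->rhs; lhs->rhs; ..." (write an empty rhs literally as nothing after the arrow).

  | ababb => aabb => bbb => ab
  | baaaaa => aaaaa => baaa => aaa => ba => a
  | abbbb => aabb => bbb => ab
  | baaabb => aaabb => babb => abb => aa => b

aa->b; ba->a; bb->a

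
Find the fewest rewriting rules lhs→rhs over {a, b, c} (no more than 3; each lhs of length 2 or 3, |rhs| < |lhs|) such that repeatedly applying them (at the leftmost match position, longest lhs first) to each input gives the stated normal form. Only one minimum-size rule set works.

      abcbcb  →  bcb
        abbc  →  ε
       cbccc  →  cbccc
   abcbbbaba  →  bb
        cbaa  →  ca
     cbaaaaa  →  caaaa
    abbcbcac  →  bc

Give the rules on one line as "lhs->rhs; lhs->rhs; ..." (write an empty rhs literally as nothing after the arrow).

  | abcbcb => acbcb => bcb
  | abbc => abc => ac => ε
  | cbccc
  | abcbbbaba => acbbbaba => bbbaba => bbba => bb

ab->a; ac->; ba->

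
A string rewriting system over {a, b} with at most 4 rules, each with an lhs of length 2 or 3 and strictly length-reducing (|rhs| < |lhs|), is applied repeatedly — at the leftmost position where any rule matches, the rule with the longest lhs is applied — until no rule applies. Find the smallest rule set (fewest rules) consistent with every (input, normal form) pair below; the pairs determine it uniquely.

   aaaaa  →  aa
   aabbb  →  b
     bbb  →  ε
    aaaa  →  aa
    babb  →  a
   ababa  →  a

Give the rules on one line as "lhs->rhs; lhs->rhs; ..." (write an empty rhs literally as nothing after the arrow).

aaa->aa; ab->; bb->a

  | aaaaa => aaaa => aaa => aa
  | aabbb => abb => b
  | bbb => ab => ε
  | aaaa => aaa => aa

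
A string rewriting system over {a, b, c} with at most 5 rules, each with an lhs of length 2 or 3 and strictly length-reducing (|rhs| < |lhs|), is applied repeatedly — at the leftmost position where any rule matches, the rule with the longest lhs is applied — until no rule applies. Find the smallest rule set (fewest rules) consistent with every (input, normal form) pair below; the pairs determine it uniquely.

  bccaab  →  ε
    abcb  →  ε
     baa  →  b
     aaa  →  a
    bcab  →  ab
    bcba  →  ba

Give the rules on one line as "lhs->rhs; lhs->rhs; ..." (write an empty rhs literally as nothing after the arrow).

  | bccaab => caab => cb => ε
  | abcb => cb => ε
  | baa => b
  | aaa => a

aa->; abc->c; bc->; cb->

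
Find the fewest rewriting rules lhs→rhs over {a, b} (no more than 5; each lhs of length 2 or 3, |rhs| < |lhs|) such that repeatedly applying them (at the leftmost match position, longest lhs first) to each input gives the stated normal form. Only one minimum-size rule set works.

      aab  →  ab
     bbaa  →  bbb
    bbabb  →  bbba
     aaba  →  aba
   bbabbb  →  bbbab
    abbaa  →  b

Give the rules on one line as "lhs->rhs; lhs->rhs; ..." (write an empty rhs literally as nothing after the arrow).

aa->b; aaa->; aab->ab; abb->ba

  | aab => ab
  | bbaa => bbb
  | bbabb => bbba
  | aaba => aba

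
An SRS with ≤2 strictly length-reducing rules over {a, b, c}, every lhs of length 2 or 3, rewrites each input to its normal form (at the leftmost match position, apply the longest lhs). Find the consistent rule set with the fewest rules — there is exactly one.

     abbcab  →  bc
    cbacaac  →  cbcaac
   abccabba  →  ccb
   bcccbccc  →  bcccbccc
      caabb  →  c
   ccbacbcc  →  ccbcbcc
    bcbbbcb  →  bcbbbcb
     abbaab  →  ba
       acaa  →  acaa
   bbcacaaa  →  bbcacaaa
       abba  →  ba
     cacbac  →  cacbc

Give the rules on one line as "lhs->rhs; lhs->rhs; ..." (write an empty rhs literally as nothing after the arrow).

ab->; cba->cb

  | abbcab => bcab => bc
  | cbacaac => cbcaac
  | abccabba => ccabba => ccba => ccb
  | bcccbccc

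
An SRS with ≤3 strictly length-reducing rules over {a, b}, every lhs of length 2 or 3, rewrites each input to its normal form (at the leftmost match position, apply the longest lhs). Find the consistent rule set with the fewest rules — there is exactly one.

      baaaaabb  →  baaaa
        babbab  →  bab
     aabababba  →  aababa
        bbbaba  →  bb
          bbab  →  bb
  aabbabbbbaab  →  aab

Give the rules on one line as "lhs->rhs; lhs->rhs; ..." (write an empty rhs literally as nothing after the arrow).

  | baaaaabb => baaaa
  | babbab => bab
  | aabababba => aababa
  | bbbaba => bbba => bb

abb->; bba->b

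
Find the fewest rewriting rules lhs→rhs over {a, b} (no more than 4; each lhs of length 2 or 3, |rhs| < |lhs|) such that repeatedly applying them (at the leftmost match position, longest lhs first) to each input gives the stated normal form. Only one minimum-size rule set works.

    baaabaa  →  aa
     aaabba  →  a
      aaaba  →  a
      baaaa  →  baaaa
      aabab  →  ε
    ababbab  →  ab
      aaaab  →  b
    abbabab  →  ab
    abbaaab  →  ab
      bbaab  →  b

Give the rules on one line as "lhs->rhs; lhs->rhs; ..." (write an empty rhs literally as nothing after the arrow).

aab->b; aba->a; bab->; bb->b

  | baaabaa => babaa => aa
  | aaabba => abba => aba => a
  | aaaba => aba => a
  | baaaa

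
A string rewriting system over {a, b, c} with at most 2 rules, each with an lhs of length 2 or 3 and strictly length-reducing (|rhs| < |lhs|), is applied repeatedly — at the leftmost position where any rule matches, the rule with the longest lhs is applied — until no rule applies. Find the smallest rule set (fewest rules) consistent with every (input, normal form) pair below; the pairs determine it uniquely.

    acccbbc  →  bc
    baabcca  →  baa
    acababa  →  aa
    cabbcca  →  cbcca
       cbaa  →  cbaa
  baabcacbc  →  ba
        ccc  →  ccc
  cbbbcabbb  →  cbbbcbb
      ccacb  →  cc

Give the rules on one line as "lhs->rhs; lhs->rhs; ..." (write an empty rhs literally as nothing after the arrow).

ab->; ac->a

  | acccbbc => accbbc => acbbc => abbc => bc
  | baabcca => bacca => baca => baa
  | acababa => aababa => aaba => aa
  | cabbcca => cbcca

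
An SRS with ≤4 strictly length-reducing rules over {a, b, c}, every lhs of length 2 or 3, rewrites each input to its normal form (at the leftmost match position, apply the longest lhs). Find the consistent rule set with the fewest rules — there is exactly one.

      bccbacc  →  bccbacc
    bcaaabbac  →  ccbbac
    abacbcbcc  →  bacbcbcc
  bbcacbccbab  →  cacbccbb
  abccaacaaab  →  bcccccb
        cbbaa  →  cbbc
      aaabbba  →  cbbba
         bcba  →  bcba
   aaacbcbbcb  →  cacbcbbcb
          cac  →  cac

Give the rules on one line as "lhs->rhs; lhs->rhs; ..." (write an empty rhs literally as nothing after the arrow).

  | bccbacc
  | bcaaabbac => caaabbac => ccabbac => ccbbac
  | abacbcbcc => bacbcbcc
  | bbcacbccbab => bcacbccbab => cacbccbab => cacbccbb

aa->c; ab->b; bca->ca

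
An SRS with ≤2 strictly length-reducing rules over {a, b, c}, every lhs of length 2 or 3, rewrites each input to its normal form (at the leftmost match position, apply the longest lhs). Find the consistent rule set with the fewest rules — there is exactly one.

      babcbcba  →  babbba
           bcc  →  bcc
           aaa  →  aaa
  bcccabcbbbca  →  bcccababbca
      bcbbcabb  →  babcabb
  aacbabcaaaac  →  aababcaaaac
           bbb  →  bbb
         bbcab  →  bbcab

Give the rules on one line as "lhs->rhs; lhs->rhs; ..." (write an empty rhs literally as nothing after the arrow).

cb->b; cbb->ab

  | babcbcba => babbcba => babbba
  | bcc
  | aaa
  | bcccabcbbbca => bcccababbca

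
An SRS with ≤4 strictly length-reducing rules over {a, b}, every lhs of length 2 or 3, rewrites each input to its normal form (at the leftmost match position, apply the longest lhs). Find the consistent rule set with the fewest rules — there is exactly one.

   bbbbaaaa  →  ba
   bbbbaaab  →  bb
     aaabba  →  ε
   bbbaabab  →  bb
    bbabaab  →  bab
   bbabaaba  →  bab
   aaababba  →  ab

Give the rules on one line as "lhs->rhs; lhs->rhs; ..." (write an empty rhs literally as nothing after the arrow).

  | bbbbaaaa => bbbaaa => bbaa => ba
  | bbbbaaab => bbbaab => bbab => bb
  | aaabba => abba => aa => ε
  | bbbaabab => bbabab => bbab => bb

aa->; aba->ab; abb->a; bba->b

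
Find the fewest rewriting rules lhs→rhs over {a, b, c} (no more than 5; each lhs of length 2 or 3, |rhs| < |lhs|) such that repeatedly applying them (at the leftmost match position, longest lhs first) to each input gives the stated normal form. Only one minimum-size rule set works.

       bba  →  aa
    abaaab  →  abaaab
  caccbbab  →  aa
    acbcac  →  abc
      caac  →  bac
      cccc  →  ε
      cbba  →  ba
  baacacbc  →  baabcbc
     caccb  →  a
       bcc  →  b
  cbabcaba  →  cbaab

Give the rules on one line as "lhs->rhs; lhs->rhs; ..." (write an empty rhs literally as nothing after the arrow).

bb->a; bbb->ac; ca->b; cc->

  | bba => aa
  | abaaab
  | caccbbab => bccbbab => bbbab => acab => abb => aa
  | acbcac => acbbc => acac => abc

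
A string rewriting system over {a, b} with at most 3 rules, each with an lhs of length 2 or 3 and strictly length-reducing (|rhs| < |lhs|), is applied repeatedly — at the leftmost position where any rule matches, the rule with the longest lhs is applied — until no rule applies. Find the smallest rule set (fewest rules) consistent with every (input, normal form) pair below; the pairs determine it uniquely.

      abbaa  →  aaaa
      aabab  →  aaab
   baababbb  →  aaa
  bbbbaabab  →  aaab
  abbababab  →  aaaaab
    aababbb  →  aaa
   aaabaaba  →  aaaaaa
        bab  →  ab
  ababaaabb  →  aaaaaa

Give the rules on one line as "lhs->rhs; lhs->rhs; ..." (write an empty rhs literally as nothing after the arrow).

  | abbaa => aaaa
  | aabab => aaab
  | baababbb => aababbb => aaabbb => aaa
  | bbbbaabab => baabab => aabab => aaab

ba->a; bb->a; bbb->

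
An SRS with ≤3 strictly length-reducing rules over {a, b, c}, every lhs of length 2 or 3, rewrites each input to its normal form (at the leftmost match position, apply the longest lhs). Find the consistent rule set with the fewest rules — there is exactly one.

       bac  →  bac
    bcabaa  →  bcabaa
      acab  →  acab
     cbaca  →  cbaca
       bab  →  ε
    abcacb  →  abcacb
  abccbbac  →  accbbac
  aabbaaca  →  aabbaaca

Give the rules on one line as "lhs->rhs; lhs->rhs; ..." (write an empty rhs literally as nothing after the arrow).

bab->; bcc->cc

  | bac
  | bcabaa
  | acab
  | cbaca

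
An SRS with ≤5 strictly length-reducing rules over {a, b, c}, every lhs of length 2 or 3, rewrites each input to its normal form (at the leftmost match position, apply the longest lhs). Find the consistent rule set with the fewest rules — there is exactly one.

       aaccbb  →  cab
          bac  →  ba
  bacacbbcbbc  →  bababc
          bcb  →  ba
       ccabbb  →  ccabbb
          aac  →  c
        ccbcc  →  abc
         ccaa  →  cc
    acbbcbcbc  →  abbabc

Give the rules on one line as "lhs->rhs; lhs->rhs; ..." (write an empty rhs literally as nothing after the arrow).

  | aaccbb => ccbb => cab
  | bac => ba
  | bacacbbcbbc => baacbbcbbc => bcbbcbbc => babcbbc => bababc
  | bcb => ba

aa->; ac->a; cac->ab; cb->a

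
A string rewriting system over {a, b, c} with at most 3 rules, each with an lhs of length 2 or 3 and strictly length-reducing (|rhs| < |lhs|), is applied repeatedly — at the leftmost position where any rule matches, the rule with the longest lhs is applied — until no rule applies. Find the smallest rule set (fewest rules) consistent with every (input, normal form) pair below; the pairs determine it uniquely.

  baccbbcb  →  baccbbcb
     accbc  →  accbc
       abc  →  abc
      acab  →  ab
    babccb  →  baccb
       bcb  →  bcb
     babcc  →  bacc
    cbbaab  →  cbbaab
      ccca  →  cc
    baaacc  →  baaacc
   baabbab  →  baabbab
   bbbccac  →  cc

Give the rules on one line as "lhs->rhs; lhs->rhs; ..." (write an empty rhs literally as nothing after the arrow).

bcc->cc; ca->

  | baccbbcb
  | accbc
  | abc
  | acab => ab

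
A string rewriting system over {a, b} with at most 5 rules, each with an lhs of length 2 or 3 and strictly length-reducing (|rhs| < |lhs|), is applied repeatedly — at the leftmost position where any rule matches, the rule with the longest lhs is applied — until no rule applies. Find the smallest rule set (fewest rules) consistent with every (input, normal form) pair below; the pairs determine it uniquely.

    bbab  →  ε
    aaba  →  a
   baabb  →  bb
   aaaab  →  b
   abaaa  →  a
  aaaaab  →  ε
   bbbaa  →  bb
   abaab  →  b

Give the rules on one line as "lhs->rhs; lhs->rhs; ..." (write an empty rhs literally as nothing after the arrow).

  | bbab => bab => ab => ε
  | aaba => ba => a
  | baabb => bb
  | aaaab => aab => b

aa->; ab->; ba->a; baa->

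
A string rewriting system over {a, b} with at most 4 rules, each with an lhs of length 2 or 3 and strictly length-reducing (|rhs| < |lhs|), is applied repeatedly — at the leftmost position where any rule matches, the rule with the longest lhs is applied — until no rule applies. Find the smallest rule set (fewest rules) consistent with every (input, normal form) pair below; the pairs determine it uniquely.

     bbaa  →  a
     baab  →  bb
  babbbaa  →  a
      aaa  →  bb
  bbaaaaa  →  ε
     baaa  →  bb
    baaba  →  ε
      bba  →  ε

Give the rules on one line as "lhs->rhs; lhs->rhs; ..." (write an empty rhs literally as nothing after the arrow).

aaa->bb; ab->b; bba->; bbb->bb

  | bbaa => a
  | baab => bab => bb
  | babbbaa => bbbbaa => bbbaa => bbaa => a
  | aaa => bb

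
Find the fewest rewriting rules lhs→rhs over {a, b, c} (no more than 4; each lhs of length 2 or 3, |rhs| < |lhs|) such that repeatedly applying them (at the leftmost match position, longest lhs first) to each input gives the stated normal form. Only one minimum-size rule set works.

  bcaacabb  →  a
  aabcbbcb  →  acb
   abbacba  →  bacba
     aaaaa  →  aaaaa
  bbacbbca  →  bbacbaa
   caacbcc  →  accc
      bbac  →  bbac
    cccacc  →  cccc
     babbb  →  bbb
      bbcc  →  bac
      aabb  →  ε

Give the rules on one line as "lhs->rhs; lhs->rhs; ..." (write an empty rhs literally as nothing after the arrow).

  | bcaacabb => aaacabb => aaabb => aab => a
  | aabcbbcb => acbbcb => acbab => acb
  | abbacba => bacba
  | aaaaa

ab->; bc->a; ca->; cbc->cc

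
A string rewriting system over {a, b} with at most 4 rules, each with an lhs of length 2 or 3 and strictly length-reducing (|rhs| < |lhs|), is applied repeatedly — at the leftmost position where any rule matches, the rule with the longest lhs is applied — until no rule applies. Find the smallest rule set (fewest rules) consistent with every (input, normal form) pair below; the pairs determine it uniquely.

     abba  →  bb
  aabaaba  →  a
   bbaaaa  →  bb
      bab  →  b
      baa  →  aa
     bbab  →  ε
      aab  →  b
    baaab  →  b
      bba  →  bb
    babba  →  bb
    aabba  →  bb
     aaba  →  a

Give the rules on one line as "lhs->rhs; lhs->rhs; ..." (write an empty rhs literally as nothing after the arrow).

ab->b; ba->a; bba->bb; bbb->

  | abba => bba => bb
  | aabaaba => abaaba => baaba => aaba => aba => ba => a
  | bbaaaa => bbaaa => bbaa => bba => bb
  | bab => ab => b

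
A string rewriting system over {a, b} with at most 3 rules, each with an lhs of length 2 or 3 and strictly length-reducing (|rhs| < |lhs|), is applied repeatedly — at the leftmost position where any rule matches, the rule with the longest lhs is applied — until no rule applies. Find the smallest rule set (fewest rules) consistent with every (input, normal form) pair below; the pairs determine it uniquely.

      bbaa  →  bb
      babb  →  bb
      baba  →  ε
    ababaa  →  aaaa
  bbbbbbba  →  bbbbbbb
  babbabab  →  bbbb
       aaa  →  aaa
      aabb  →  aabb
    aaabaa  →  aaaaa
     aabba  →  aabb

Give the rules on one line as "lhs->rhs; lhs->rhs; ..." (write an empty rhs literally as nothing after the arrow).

  | bbaa => bba => bb
  | babb => bb
  | baba => ba => ε
  | ababaa => aabaa => aaaa

aba->aa; ba->; bba->bb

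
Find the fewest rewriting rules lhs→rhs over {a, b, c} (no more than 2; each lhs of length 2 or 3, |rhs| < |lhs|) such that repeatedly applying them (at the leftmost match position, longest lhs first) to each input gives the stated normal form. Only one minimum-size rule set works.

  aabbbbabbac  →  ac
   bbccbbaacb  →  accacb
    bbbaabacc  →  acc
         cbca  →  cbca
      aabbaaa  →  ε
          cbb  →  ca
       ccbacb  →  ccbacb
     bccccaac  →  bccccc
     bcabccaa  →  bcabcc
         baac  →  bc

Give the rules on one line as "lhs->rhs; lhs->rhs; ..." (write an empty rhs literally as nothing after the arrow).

aa->; bb->a

  | aabbbbabbac => bbbbabbac => abbabbac => aaabbac => abbac => aaac => ac
  | bbccbbaacb => accbbaacb => accaaacb => accacb
  | bbbaabacc => abaabacc => abbacc => aaacc => acc
  | cbca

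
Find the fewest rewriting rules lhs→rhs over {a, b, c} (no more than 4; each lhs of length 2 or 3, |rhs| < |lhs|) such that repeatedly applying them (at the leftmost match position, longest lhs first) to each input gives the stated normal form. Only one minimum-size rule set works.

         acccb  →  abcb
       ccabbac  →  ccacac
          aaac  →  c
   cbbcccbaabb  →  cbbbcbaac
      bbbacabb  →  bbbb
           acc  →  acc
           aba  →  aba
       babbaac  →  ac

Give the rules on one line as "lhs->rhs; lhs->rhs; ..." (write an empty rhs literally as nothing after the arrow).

  | acccb => abcb
  | ccabbac => ccacac
  | aaac => c
  | cbbcccbaabb => cbbbcbaabb => cbbbcbaac

aaa->; abb->ac; bac->aa; ccc->bc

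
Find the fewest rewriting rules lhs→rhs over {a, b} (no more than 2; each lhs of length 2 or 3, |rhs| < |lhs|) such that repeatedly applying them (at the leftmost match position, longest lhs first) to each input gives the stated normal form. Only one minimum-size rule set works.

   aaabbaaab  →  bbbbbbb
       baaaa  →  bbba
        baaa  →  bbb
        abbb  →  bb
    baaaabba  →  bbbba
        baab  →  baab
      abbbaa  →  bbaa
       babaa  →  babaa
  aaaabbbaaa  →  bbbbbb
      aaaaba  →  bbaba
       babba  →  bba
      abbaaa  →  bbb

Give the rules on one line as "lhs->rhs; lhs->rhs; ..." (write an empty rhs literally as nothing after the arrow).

aaa->bb; abb->b

  | aaabbaaab => bbbbaaab => bbbbbbb
  | baaaa => bbba
  | baaa => bbb
  | abbb => bb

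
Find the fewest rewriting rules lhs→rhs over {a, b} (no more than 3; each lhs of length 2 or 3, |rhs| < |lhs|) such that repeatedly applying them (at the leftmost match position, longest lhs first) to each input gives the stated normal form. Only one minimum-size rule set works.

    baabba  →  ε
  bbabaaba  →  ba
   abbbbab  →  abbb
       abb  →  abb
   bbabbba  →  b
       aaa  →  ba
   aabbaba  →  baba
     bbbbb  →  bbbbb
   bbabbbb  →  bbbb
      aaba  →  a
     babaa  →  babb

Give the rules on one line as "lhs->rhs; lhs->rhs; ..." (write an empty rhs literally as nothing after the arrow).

  | baabba => bba => ε
  | bbabaaba => baaba => ba
  | abbbbab => abbb
  | abb

aa->b; aab->; bba->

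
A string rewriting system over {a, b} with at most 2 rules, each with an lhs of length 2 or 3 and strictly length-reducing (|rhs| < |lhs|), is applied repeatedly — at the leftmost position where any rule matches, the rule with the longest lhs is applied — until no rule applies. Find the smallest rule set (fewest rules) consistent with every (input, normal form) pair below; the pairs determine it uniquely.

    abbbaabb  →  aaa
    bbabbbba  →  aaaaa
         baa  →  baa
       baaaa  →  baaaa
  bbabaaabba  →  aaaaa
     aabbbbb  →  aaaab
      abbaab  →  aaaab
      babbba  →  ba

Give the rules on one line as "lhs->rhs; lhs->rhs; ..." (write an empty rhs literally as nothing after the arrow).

aba->; bb->a

  | abbbaabb => aabaabb => aabb => aaa
  | bbabbbba => aabbbba => aaabba => aaaaa
  | baa
  | baaaa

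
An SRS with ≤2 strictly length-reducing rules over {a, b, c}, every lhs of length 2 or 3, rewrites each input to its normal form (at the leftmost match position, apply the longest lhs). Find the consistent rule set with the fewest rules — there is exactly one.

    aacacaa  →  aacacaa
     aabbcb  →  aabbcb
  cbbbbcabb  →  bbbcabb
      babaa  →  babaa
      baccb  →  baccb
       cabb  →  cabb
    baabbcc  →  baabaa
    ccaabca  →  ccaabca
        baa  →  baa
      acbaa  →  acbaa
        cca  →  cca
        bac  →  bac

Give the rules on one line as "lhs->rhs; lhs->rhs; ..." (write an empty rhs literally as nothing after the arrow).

  | aacacaa
  | aabbcb
  | cbbbbcabb => bbbcabb
  | babaa

bcc->aa; cbb->b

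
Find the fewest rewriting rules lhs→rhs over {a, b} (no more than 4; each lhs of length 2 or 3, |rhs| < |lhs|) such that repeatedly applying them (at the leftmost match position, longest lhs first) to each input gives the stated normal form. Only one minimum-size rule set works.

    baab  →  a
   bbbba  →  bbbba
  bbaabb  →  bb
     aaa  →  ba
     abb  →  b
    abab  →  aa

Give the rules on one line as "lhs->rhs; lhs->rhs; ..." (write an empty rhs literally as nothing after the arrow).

  | baab => ab => a
  | bbbba
  | bbaabb => babb => bb
  | aaa => ba

aaa->ba; ab->a; abb->b; baa->a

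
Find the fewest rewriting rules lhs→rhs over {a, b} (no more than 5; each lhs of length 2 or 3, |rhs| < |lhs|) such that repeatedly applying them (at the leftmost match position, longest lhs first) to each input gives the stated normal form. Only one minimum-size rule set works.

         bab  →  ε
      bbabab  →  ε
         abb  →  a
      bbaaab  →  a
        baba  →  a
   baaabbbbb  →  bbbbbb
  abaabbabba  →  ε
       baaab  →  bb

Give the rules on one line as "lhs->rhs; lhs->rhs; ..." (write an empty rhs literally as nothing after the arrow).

  | bab => ε
  | bbabab => bab => ε
  | abb => ab => a
  | bbaaab => baab => ab => a

aa->b; ab->a; ba->; bab->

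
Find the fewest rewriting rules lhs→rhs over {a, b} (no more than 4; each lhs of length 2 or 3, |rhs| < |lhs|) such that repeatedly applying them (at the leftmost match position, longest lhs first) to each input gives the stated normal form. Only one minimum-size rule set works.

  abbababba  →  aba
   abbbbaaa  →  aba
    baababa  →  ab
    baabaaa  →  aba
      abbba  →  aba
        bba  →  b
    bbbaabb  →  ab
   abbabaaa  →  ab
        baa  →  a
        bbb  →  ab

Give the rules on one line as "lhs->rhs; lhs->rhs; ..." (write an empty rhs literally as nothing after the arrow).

  | abbababba => abababba => abaabba => abbbba => abbba => abba => aba
  | abbbbaaa => abbbaaa => abbaaa => abaaa => abba => aba
  | baababa => bbbaba => ababa => abaa => abb => ab
  | baabaaa => bbbaaa => abaaa => abba => aba

aa->b; abb->ab; bab->ba; bb->a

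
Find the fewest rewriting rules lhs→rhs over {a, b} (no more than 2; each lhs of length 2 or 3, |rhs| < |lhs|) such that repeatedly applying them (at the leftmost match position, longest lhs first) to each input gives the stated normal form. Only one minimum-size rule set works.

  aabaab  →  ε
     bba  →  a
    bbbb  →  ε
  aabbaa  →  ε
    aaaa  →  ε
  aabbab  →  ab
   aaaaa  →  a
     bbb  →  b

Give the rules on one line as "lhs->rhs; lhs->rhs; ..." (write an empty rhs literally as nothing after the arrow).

aa->; bb->

  | aabaab => baab => bb => ε
  | bba => a
  | bbbb => bb => ε
  | aabbaa => bbaa => aa => ε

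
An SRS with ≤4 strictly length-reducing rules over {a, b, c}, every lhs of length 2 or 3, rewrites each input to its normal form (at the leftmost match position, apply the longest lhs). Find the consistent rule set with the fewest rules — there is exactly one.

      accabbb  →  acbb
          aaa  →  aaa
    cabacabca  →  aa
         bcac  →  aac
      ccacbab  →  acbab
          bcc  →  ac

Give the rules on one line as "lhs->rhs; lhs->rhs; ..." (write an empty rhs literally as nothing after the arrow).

bc->a; ca->a; cab->

  | accabbb => acbb
  | aaa
  | cabacabca => acabca => aca => aa
  | bcac => aac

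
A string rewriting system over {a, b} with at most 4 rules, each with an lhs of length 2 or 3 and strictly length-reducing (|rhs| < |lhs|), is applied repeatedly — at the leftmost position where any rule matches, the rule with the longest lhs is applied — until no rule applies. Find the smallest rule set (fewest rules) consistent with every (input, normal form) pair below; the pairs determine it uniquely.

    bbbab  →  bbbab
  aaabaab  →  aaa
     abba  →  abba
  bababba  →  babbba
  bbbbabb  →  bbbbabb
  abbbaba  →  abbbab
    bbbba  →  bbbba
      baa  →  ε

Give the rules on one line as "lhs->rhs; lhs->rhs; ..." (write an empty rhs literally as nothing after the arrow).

  | bbbab
  | aaabaab => aaaab => aaa
  | abba
  | bababba => babbba

aab->a; aba->ab; baa->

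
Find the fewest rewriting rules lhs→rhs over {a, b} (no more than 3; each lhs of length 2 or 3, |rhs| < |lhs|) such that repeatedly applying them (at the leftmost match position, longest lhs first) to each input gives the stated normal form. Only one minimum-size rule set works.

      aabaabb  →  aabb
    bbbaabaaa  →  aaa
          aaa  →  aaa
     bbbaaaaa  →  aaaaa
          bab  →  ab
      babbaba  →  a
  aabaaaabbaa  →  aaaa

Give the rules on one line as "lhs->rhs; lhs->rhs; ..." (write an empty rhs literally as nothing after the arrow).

  | aabaabb => aabb
  | bbbaabaaa => bbaabaaa => baabaaa => aabaaa => aaa
  | aaa
  | bbbaaaaa => bbaaaaa => baaaaa => aaaaa

aba->; ba->a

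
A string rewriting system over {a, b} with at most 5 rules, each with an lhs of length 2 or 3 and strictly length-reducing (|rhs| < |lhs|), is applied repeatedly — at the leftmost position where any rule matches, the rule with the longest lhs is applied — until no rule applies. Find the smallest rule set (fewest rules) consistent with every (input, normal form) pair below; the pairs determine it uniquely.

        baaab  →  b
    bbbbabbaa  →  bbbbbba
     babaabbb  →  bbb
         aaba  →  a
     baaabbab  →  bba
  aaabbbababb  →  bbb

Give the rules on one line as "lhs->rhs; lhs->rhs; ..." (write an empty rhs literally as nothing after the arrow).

  | baaab => baab => b
  | bbbbabbaa => bbbbbbaa => bbbbbba
  | babaabbb => baaabbb => baabbb => bbb
  | aaba => a

aa->a; aab->; ab->a; abb->bb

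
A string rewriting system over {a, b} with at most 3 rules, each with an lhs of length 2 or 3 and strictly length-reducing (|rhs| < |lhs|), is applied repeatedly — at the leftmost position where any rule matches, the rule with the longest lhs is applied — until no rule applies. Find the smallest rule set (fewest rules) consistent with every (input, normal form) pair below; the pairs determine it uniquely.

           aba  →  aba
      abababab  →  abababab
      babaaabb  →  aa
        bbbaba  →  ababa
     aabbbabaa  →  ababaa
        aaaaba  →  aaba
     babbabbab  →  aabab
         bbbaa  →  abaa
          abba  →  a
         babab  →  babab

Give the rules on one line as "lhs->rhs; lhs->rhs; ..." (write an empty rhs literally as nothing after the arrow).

aaa->bb; bb->a

  | aba
  | abababab
  | babaaabb => babbbbb => baabbb => baaab => bbbb => abb => aa
  | bbbaba => ababa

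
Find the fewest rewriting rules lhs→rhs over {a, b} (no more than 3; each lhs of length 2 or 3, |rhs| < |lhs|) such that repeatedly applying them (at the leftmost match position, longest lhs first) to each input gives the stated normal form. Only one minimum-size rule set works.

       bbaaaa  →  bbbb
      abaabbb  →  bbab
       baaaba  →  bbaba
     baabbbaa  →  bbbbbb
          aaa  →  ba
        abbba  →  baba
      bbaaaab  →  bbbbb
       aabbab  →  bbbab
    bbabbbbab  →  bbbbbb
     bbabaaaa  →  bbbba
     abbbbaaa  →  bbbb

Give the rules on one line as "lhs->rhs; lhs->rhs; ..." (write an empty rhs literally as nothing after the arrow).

  | bbaaaa => bbbaa => bbbb
  | abaabbb => abbbbb => babbb => bbab
  | baaaba => bbaba
  | baabbbaa => bbbbbaa => bbbbbb

aa->b; abb->ba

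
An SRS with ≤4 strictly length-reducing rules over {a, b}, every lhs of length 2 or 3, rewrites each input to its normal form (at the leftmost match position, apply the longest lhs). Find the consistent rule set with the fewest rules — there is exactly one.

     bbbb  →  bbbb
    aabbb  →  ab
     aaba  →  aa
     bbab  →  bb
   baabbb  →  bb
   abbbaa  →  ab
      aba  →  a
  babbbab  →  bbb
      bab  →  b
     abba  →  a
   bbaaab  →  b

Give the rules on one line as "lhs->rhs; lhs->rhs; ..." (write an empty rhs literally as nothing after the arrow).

  | bbbb
  | aabbb => ab
  | aaba => aa
  | bbab => bb

abb->; ba->; baa->ab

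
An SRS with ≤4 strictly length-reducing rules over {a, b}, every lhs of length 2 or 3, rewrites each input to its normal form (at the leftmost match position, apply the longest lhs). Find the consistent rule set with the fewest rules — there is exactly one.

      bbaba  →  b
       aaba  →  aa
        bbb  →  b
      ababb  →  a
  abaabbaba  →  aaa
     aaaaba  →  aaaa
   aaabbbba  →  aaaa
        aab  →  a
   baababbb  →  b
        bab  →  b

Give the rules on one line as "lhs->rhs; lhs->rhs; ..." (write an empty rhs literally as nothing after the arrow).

ab->; abb->a; ba->b; bb->b

  | bbaba => baba => bba => ba => b
  | aaba => aa
  | bbb => bb => b
  | ababb => abb => a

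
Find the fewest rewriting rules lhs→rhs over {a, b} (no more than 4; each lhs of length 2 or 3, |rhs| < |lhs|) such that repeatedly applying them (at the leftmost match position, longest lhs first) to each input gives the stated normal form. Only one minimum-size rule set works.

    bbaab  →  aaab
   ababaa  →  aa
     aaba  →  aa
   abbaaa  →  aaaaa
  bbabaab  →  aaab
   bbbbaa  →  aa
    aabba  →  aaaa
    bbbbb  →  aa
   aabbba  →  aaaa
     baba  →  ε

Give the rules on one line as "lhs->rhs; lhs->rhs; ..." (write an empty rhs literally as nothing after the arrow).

ba->; bb->a; bbb->a

  | bbaab => aaab
  | ababaa => abaa => aa
  | aaba => aa
  | abbaaa => aaaaa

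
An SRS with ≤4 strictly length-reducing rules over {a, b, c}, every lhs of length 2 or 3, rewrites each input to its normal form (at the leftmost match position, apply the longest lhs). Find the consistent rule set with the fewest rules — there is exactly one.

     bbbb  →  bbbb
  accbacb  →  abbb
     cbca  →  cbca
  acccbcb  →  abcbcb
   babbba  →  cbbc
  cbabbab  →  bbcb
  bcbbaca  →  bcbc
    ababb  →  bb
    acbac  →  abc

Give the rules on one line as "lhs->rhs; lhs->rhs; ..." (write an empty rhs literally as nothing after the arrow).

  | bbbb
  | accbacb => abbacb => abccb => abbb
  | cbca
  | acccbcb => abcbcb

aba->; ba->c; cc->b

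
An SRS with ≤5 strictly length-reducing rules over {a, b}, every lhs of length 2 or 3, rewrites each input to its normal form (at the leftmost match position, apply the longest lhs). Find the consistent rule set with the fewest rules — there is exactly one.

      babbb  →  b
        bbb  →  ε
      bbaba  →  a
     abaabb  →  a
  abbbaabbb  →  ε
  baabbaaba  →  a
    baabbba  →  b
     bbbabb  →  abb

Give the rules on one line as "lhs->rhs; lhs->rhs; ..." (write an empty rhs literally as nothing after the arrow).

aaa->; aab->; ba->b; bbb->

  | babbb => bbbb => b
  | bbb => ε
  | bbaba => bbba => a
  | abaabb => ababb => abbb => a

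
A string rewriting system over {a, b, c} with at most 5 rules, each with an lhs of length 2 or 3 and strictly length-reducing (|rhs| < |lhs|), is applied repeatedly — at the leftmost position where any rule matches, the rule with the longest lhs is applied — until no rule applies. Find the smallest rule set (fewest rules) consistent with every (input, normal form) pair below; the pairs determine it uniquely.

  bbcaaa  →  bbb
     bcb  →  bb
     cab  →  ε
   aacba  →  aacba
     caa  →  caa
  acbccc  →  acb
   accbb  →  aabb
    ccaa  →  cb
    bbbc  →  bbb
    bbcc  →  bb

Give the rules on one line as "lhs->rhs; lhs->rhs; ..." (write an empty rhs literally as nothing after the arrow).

aaa->cb; bc->b; cab->; cc->a

  | bbcaaa => bbaaa => bbcb => bbb
  | bcb => bb
  | cab => ε
  | aacba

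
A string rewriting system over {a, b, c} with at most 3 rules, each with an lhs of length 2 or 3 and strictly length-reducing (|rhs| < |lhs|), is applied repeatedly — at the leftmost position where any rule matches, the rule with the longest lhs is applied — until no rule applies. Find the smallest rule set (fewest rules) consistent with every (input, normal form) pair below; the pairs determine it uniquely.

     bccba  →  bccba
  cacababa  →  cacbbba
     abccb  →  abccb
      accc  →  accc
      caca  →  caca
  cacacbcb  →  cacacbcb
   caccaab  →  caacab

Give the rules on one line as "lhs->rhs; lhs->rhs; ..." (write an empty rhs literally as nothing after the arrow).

  | bccba
  | cacababa => cacbbba
  | abccb
  | accc

aba->bb; cca->ac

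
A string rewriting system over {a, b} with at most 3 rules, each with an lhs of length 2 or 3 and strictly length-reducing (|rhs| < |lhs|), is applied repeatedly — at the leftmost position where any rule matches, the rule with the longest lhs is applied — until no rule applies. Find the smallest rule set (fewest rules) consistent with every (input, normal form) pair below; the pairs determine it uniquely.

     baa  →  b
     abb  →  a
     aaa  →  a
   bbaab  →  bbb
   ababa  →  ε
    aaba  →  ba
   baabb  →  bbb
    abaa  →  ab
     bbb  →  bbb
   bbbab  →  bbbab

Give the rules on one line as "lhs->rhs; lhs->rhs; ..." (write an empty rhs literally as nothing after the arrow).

  | baa => b
  | abb => a
  | aaa => a
  | bbaab => bbb

aa->; aba->ab; abb->a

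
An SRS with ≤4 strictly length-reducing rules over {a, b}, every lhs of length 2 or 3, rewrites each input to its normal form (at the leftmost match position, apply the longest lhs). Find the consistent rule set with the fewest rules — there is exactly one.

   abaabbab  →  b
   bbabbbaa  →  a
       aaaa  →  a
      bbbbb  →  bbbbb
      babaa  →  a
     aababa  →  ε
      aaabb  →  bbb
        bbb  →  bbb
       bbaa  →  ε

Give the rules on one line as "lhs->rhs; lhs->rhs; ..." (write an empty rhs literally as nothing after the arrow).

aa->; aaa->b; aba->; ba->a

  | abaabbab => abbab => abab => b
  | bbabbbaa => babbbaa => abbbaa => abbaa => abaa => a
  | aaaa => ba => a
  | bbbbb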